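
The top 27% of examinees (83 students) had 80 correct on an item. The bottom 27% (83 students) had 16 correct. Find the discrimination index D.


p_upper = 80/83 = 0.9639
p_lower = 16/83 = 0.1928
D = 0.9639 - 0.1928 = 0.7711

0.7711


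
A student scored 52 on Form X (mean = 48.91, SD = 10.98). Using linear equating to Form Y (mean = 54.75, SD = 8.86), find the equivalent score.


slope = SD_Y / SD_X = 8.86 / 10.98 ~ 0.8069
intercept = mean_Y - slope * mean_X = 54.75 - (8.86 / 10.98) * 48.91 ~ 15.2835
Y = slope * X + intercept. To avoid rounding drift from the rounded slope/intercept, evaluate the equivalent form Y = mean_Y + SD_Y * (X - mean_X) / SD_X at full precision:
Y = 54.75 + 8.86 * (52 - 48.91) / 10.98
Y = 54.75 + 8.86 * 3.09 / 10.98
Y = 54.75 + 27.3774 / 10.98
Y = 54.75 + 2.4934
Y = 57.2434

57.2434


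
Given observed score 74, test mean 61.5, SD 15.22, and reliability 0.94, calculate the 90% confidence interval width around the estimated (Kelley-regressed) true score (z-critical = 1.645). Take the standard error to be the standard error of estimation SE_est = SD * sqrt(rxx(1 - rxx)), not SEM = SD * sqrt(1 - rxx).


True score estimate = 0.94*74 + 0.06*61.5 = 73.25
SE_est = SD * sqrt(rxx * (1 - rxx)) = 15.22 * sqrt(0.94 * 0.06) = 15.22 * sqrt(0.0564) = 3.61455
CI = T_est +/- z * SE_est, so width = 2 * z * SE_est = 2 * 1.645 * 3.61455
Width = 11.8919

11.8919


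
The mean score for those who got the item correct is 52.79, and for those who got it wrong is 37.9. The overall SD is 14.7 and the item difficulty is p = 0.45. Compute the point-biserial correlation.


q = 1 - p = 0.55
rpb = ((M1 - M0) / SD) * sqrt(p * q)
rpb = ((52.79 - 37.9) / 14.7) * sqrt(0.45 * 0.55)
rpb = 0.5039

0.5039


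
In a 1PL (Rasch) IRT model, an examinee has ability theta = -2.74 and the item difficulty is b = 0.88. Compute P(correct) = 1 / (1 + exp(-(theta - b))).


theta - b = -2.74 - 0.88 = -3.62
exp(-(theta - b)) = exp(3.62) = 37.3376
P = 1 / (1 + 37.3376)
P = 0.0261

0.0261


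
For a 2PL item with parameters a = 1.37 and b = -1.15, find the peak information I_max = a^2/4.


For 2PL, max info at theta = b = -1.15
I_max = a^2 / 4 = 1.37^2 / 4
= 1.8769 / 4
I_max = 0.4692

0.4692


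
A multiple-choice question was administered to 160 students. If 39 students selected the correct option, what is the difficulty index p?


Item difficulty p = number correct / total examinees
p = 39 / 160
p = 0.2437

0.2437


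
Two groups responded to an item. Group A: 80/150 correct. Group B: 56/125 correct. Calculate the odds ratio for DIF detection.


Odds_A = 80/70 = 1.1429
Odds_B = 56/69 = 0.8116
OR = Odds_A / Odds_B = 1.1429 / 0.8116
Exactly, OR = (80 * 69) / (70 * 56) = 5520 / 3920
OR = 1.4082

1.4082


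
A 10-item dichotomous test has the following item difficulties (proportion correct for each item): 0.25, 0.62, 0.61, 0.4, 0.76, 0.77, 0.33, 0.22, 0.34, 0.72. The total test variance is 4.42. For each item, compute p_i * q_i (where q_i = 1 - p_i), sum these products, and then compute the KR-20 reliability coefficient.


For each item, compute p_i * q_i:
  Item 1: 0.25 * 0.75 = 0.1875
  Item 2: 0.62 * 0.38 = 0.2356
  Item 3: 0.61 * 0.39 = 0.2379
  Item 4: 0.4 * 0.6 = 0.24
  Item 5: 0.76 * 0.24 = 0.1824
  Item 6: 0.77 * 0.23 = 0.1771
  Item 7: 0.33 * 0.67 = 0.2211
  Item 8: 0.22 * 0.78 = 0.1716
  Item 9: 0.34 * 0.66 = 0.2244
  Item 10: 0.72 * 0.28 = 0.2016
Sum(p_i * q_i) = 0.1875 + 0.2356 + 0.2379 + 0.24 + 0.1824 + 0.1771 + 0.2211 + 0.1716 + 0.2244 + 0.2016 = 2.0792
KR-20 = (k/(k-1)) * (1 - Sum(p_i*q_i) / Var_total)
= (10/9) * (1 - 2.0792/4.42)
= 1.1111 * 0.5296
KR-20 = 0.5884

0.5884


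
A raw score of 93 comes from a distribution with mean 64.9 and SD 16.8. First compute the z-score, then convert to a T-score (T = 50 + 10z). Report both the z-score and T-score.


z = (X - mean) / SD = (93 - 64.9) / 16.8
z = 28.1 / 16.8
z = 1.6726
T-score = T = 50 + 10z
Carry z at full precision (z = 28.1 / 16.8) into the conversion:
T-score = 50 + 10 * (28.1 / 16.8) = 50 + 281 / 16.8
T-score = 50 + 16.7262
T-score = 66.7262

66.7262


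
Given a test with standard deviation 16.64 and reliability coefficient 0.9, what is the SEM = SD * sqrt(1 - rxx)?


SEM = SD * sqrt(1 - rxx)
SEM = 16.64 * sqrt(1 - 0.9)
SEM = 16.64 * sqrt(0.1) = 16.64 * 0.316228
SEM = 5.262

5.262


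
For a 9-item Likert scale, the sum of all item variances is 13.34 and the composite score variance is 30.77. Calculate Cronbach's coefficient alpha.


alpha = (k/(k-1)) * (1 - sum(si^2)/s_total^2)
= (9/8) * (1 - 13.34/30.77)
alpha = 0.6373

0.6373


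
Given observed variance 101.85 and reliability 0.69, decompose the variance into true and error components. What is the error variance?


var_true = rxx * var_obs = 0.69 * 101.85 = 70.2765
var_error = var_obs - var_true
var_error = 101.85 - 70.2765
var_error = 31.5735

31.5735


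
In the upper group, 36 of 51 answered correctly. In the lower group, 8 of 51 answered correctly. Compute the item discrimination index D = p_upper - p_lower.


p_upper = 36/51 = 0.7059
p_lower = 8/51 = 0.1569
D = 0.7059 - 0.1569 = 0.549

0.549


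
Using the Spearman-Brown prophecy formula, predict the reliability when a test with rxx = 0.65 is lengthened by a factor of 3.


r_new = (n * rxx) / (1 + (n-1) * rxx)
r_new = (3 * 0.65) / (1 + 2 * 0.65)
r_new = 1.95 / 2.3
r_new = 0.8478

0.8478


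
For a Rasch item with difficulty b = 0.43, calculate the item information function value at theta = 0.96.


P = 1/(1+exp(-(0.96-0.43))) = 0.6295
I = P*(1-P) = 0.6295 * 0.3705
I = 0.2332

0.2332


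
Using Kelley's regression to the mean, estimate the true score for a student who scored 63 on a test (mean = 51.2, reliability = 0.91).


T_est = rxx * X + (1 - rxx) * mean
T_est = 0.91 * 63 + 0.09 * 51.2
T_est = 57.33 + 4.608
T_est = 61.938

61.938


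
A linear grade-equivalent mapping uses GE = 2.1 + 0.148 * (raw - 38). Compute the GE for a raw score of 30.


raw - median = 30 - 38 = -8
slope * diff = 0.148 * -8 = -1.184
GE = 2.1 + -1.184
GE = 0.916

0.916


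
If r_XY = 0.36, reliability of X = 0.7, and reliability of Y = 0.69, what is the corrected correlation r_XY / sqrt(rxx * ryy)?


r_corrected = rxy / sqrt(rxx * ryy)
= 0.36 / sqrt(0.7 * 0.69)
= 0.36 / sqrt(0.483)
= 0.36 / 0.694982
r_corrected = 0.518

0.518


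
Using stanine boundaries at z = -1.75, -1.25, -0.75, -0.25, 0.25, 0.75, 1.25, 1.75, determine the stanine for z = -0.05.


Stanine boundaries: [-1.75, -1.25, -0.75, -0.25, 0.25, 0.75, 1.25, 1.75]
z = -0.05
Check each boundary:
  z >= -1.75 -> could be stanine 2
  z >= -1.25 -> could be stanine 3
  z >= -0.75 -> could be stanine 4
  z >= -0.25 -> could be stanine 5
  z < 0.25
  z < 0.75
  z < 1.25
  z < 1.75
Highest qualifying boundary gives stanine = 5

5


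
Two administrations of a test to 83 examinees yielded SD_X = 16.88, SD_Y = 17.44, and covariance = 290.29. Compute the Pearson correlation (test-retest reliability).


r = cov(X,Y) / (SD_X * SD_Y)
r = 290.29 / (16.88 * 17.44)
r = 290.29 / 294.3872
r = 0.9861

0.9861


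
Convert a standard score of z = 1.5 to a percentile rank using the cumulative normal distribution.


CDF(z) = 0.5 * (1 + erf(z/sqrt(2)))
erf(1.0607) = 0.8664
CDF = 0.9332
Percentile rank = 0.9332 * 100 = 93.32

93.32


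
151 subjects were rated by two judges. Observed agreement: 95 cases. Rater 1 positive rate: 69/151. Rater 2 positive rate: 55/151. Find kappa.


P_o = 95/151 = 0.629139
P_e = (69*55 + 82*96) / 22801 = 0.511688
kappa = (P_o - P_e) / (1 - P_e)
kappa = (0.629139 - 0.511688) / (1 - 0.511688)
kappa = 0.2405

0.2405


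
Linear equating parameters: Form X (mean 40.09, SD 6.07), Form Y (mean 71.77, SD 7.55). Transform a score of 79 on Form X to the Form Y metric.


slope = SD_Y / SD_X = 7.55 / 6.07 ~ 1.2438
intercept = mean_Y - slope * mean_X = 71.77 - (7.55 / 6.07) * 40.09 ~ 21.9052
Y = slope * X + intercept. To avoid rounding drift from the rounded slope/intercept, evaluate the equivalent form Y = mean_Y + SD_Y * (X - mean_X) / SD_X at full precision:
Y = 71.77 + 7.55 * (79 - 40.09) / 6.07
Y = 71.77 + 7.55 * 38.91 / 6.07
Y = 71.77 + 293.7705 / 6.07
Y = 71.77 + 48.3971
Y = 120.1671

120.1671


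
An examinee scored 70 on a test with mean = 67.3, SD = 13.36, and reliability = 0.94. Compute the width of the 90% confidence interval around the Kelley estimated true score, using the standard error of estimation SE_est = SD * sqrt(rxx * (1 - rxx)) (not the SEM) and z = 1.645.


True score estimate = 0.94*70 + 0.06*67.3 = 69.838
SE_est = SD * sqrt(rxx * (1 - rxx)) = 13.36 * sqrt(0.94 * 0.06) = 13.36 * sqrt(0.0564) = 3.172824
CI = T_est +/- z * SE_est, so width = 2 * z * SE_est = 2 * 1.645 * 3.172824
Width = 10.4386

10.4386


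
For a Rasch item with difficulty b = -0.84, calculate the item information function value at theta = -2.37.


P = 1/(1+exp(-(-2.37--0.84))) = 0.178
I = P*(1-P) = 0.178 * 0.822
I = 0.1463

0.1463


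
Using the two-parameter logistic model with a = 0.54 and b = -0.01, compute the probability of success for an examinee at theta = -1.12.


a*(theta - b) = 0.54 * (-1.12 - -0.01) = -0.5994
exp(--0.5994) = 1.821
P = 1 / (1 + 1.821)
P = 0.3545

0.3545


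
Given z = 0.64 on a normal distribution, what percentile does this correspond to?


CDF(z) = 0.5 * (1 + erf(z/sqrt(2)))
erf(0.4525) = 0.4778
CDF = 0.7389
Percentile rank = 0.7389 * 100 = 73.89

73.89


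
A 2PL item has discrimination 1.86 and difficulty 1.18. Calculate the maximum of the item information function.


For 2PL, max info at theta = b = 1.18
I_max = a^2 / 4 = 1.86^2 / 4
= 3.4596 / 4
I_max = 0.8649

0.8649


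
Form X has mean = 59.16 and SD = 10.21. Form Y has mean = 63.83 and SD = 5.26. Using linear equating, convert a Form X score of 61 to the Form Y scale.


slope = SD_Y / SD_X = 5.26 / 10.21 ~ 0.5152
intercept = mean_Y - slope * mean_X = 63.83 - (5.26 / 10.21) * 59.16 ~ 33.3519
Y = slope * X + intercept. To avoid rounding drift from the rounded slope/intercept, evaluate the equivalent form Y = mean_Y + SD_Y * (X - mean_X) / SD_X at full precision:
Y = 63.83 + 5.26 * (61 - 59.16) / 10.21
Y = 63.83 + 5.26 * 1.84 / 10.21
Y = 63.83 + 9.6784 / 10.21
Y = 63.83 + 0.9479
Y = 64.7779

64.7779


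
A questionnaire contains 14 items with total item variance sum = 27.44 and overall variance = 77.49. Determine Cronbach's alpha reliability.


alpha = (k/(k-1)) * (1 - sum(si^2)/s_total^2)
= (14/13) * (1 - 27.44/77.49)
alpha = 0.6956

0.6956


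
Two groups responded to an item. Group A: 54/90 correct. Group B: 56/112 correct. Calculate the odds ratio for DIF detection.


Odds_A = 54/36 = 1.5
Odds_B = 56/56 = 1.0
OR = Odds_A / Odds_B = 1.5 / 1.0
Exactly, OR = (54 * 56) / (36 * 56) = 3024 / 2016
OR = 1.5

1.5


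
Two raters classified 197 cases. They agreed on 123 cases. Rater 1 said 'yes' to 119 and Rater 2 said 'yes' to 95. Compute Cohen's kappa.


P_o = 123/197 = 0.624365
P_e = (119*95 + 78*102) / 38809 = 0.496302
kappa = (P_o - P_e) / (1 - P_e)
kappa = (0.624365 - 0.496302) / (1 - 0.496302)
kappa = 0.2542

0.2542


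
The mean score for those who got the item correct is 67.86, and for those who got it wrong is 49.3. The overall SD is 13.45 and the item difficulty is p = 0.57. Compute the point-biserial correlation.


q = 1 - p = 0.43
rpb = ((M1 - M0) / SD) * sqrt(p * q)
rpb = ((67.86 - 49.3) / 13.45) * sqrt(0.57 * 0.43)
rpb = 0.6832

0.6832


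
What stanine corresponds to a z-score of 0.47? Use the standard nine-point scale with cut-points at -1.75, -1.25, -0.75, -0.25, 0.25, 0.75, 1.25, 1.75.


Stanine boundaries: [-1.75, -1.25, -0.75, -0.25, 0.25, 0.75, 1.25, 1.75]
z = 0.47
Check each boundary:
  z >= -1.75 -> could be stanine 2
  z >= -1.25 -> could be stanine 3
  z >= -0.75 -> could be stanine 4
  z >= -0.25 -> could be stanine 5
  z >= 0.25 -> could be stanine 6
  z < 0.75
  z < 1.25
  z < 1.75
Highest qualifying boundary gives stanine = 6

6


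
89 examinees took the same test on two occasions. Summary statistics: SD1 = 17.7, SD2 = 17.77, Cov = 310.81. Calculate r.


r = cov(X,Y) / (SD_X * SD_Y)
r = 310.81 / (17.7 * 17.77)
r = 310.81 / 314.529
r = 0.9882

0.9882


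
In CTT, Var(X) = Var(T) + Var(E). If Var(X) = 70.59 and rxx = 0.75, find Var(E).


var_true = rxx * var_obs = 0.75 * 70.59 = 52.9425
var_error = var_obs - var_true
var_error = 70.59 - 52.9425
var_error = 17.6475

17.6475


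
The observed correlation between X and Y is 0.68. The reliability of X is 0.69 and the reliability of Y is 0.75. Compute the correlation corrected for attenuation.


r_corrected = rxy / sqrt(rxx * ryy)
= 0.68 / sqrt(0.69 * 0.75)
= 0.68 / sqrt(0.5175)
= 0.68 / 0.719375
r_corrected = 0.9453

0.9453


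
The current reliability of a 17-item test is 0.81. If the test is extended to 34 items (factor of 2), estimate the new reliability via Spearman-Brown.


r_new = (n * rxx) / (1 + (n-1) * rxx)
r_new = (2 * 0.81) / (1 + 1 * 0.81)
r_new = 1.62 / 1.81
r_new = 0.895

0.895


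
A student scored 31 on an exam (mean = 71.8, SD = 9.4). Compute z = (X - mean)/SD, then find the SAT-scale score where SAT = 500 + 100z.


z = (X - mean) / SD = (31 - 71.8) / 9.4
z = -40.8 / 9.4
z = -4.3404
SAT-scale = SAT = 500 + 100z
Carry z at full precision (z = -40.8 / 9.4) into the conversion:
SAT-scale = 500 + 100 * (-40.8 / 9.4) = 500 + -4080 / 9.4
SAT-scale = 500 + -434.0426
SAT-scale = 65.9574

65.9574


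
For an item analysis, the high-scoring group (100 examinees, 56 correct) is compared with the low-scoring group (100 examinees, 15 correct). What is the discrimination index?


p_upper = 56/100 = 0.56
p_lower = 15/100 = 0.15
D = 0.56 - 0.15 = 0.41

0.41


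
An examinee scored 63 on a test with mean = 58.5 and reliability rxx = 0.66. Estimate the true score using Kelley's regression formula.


T_est = rxx * X + (1 - rxx) * mean
T_est = 0.66 * 63 + 0.34 * 58.5
T_est = 41.58 + 19.89
T_est = 61.47

61.47


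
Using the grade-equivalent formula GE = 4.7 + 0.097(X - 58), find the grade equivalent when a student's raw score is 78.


raw - median = 78 - 58 = 20
slope * diff = 0.097 * 20 = 1.94
GE = 4.7 + 1.94
GE = 6.64

6.64


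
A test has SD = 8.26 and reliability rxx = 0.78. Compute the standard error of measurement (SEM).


SEM = SD * sqrt(1 - rxx)
SEM = 8.26 * sqrt(1 - 0.78)
SEM = 8.26 * sqrt(0.22) = 8.26 * 0.469042
SEM = 3.8743

3.8743


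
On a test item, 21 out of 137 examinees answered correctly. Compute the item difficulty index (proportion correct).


Item difficulty p = number correct / total examinees
p = 21 / 137
p = 0.1533

0.1533


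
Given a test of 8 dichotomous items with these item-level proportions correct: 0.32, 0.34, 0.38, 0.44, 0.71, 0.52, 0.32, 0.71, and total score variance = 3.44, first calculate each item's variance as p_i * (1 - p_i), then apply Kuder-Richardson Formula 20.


For each item, compute p_i * q_i:
  Item 1: 0.32 * 0.68 = 0.2176
  Item 2: 0.34 * 0.66 = 0.2244
  Item 3: 0.38 * 0.62 = 0.2356
  Item 4: 0.44 * 0.56 = 0.2464
  Item 5: 0.71 * 0.29 = 0.2059
  Item 6: 0.52 * 0.48 = 0.2496
  Item 7: 0.32 * 0.68 = 0.2176
  Item 8: 0.71 * 0.29 = 0.2059
Sum(p_i * q_i) = 0.2176 + 0.2244 + 0.2356 + 0.2464 + 0.2059 + 0.2496 + 0.2176 + 0.2059 = 1.803
KR-20 = (k/(k-1)) * (1 - Sum(p_i*q_i) / Var_total)
= (8/7) * (1 - 1.803/3.44)
= 1.1429 * 0.4759
KR-20 = 0.5439

0.5439


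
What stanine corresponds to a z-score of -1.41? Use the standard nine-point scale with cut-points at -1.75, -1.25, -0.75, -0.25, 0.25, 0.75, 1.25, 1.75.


Stanine boundaries: [-1.75, -1.25, -0.75, -0.25, 0.25, 0.75, 1.25, 1.75]
z = -1.41
Check each boundary:
  z >= -1.75 -> could be stanine 2
  z < -1.25
  z < -0.75
  z < -0.25
  z < 0.25
  z < 0.75
  z < 1.25
  z < 1.75
Highest qualifying boundary gives stanine = 2

2


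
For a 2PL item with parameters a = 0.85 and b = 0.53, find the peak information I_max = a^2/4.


For 2PL, max info at theta = b = 0.53
I_max = a^2 / 4 = 0.85^2 / 4
= 0.7225 / 4
I_max = 0.1806

0.1806


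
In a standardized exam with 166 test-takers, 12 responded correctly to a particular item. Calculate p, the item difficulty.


Item difficulty p = number correct / total examinees
p = 12 / 166
p = 0.0723

0.0723


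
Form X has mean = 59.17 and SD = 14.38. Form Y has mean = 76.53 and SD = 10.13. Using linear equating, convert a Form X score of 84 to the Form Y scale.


slope = SD_Y / SD_X = 10.13 / 14.38 ~ 0.7045
intercept = mean_Y - slope * mean_X = 76.53 - (10.13 / 14.38) * 59.17 ~ 34.8477
Y = slope * X + intercept. To avoid rounding drift from the rounded slope/intercept, evaluate the equivalent form Y = mean_Y + SD_Y * (X - mean_X) / SD_X at full precision:
Y = 76.53 + 10.13 * (84 - 59.17) / 14.38
Y = 76.53 + 10.13 * 24.83 / 14.38
Y = 76.53 + 251.5279 / 14.38
Y = 76.53 + 17.4915
Y = 94.0215

94.0215


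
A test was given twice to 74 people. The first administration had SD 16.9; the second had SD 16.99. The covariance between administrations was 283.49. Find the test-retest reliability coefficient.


r = cov(X,Y) / (SD_X * SD_Y)
r = 283.49 / (16.9 * 16.99)
r = 283.49 / 287.131
r = 0.9873

0.9873


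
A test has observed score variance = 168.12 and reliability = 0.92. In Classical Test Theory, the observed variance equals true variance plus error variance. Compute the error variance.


var_true = rxx * var_obs = 0.92 * 168.12 = 154.6704
var_error = var_obs - var_true
var_error = 168.12 - 154.6704
var_error = 13.4496

13.4496


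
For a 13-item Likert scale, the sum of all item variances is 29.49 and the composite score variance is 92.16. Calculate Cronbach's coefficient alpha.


alpha = (k/(k-1)) * (1 - sum(si^2)/s_total^2)
= (13/12) * (1 - 29.49/92.16)
alpha = 0.7367

0.7367


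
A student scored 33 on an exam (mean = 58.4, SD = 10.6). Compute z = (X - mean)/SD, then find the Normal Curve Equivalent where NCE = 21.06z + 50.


z = (X - mean) / SD = (33 - 58.4) / 10.6
z = -25.4 / 10.6
z = -2.3962
NCE = NCE = 21.06z + 50
Carry z at full precision (z = -25.4 / 10.6) into the conversion:
NCE = 21.06 * (-25.4 / 10.6) + 50 = -534.924 / 10.6 + 50
NCE = -50.4645 + 50
NCE = -0.4645

-0.4645


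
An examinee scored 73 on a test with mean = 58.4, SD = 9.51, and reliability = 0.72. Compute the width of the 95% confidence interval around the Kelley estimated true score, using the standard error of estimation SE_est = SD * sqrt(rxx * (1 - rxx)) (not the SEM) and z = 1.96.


True score estimate = 0.72*73 + 0.28*58.4 = 68.912
SE_est = SD * sqrt(rxx * (1 - rxx)) = 9.51 * sqrt(0.72 * 0.28) = 9.51 * sqrt(0.2016) = 4.269979
CI = T_est +/- z * SE_est, so width = 2 * z * SE_est = 2 * 1.96 * 4.269979
Width = 16.7383

16.7383


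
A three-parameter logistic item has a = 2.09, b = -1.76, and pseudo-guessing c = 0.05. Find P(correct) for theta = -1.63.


logit = 2.09*(-1.63 - -1.76) = 0.2717
P* = 1/(1 + exp(-0.2717)) = 0.5675
P = 0.05 + (1 - 0.05) * 0.5675
P = 0.5891

0.5891


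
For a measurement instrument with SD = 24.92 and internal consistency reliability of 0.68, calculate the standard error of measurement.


SEM = SD * sqrt(1 - rxx)
SEM = 24.92 * sqrt(1 - 0.68)
SEM = 24.92 * sqrt(0.32) = 24.92 * 0.565685
SEM = 14.0969

14.0969


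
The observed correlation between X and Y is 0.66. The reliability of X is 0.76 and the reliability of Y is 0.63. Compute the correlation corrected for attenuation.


r_corrected = rxy / sqrt(rxx * ryy)
= 0.66 / sqrt(0.76 * 0.63)
= 0.66 / sqrt(0.4788)
= 0.66 / 0.691954
r_corrected = 0.9538

0.9538


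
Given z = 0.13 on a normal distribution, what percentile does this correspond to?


CDF(z) = 0.5 * (1 + erf(z/sqrt(2)))
erf(0.0919) = 0.1034
CDF = 0.5517
Percentile rank = 0.5517 * 100 = 55.17

55.17


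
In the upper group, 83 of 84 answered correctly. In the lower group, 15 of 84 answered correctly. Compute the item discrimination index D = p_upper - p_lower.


p_upper = 83/84 = 0.9881
p_lower = 15/84 = 0.1786
D = 0.9881 - 0.1786 = 0.8095

0.8095


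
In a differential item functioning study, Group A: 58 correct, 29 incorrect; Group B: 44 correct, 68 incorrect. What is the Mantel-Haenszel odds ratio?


Odds_A = 58/29 = 2.0
Odds_B = 44/68 = 0.6471
OR = Odds_A / Odds_B = 2.0 / 0.6471
Exactly, OR = (58 * 68) / (29 * 44) = 3944 / 1276
OR = 3.0909

3.0909


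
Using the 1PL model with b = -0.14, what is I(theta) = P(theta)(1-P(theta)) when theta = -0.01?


P = 1/(1+exp(-(-0.01--0.14))) = 0.5325
I = P*(1-P) = 0.5325 * 0.4675
I = 0.2489

0.2489


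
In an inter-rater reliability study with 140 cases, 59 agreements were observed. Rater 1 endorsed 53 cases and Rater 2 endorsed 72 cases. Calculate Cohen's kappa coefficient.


P_o = 59/140 = 0.421429
P_e = (53*72 + 87*68) / 19600 = 0.496531
kappa = (P_o - P_e) / (1 - P_e)
kappa = (0.421429 - 0.496531) / (1 - 0.496531)
kappa = -0.1492

-0.1492


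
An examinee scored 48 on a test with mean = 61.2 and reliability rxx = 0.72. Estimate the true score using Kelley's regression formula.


T_est = rxx * X + (1 - rxx) * mean
T_est = 0.72 * 48 + 0.28 * 61.2
T_est = 34.56 + 17.136
T_est = 51.696

51.696


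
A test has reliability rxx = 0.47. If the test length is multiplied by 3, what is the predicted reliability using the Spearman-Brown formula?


r_new = (n * rxx) / (1 + (n-1) * rxx)
r_new = (3 * 0.47) / (1 + 2 * 0.47)
r_new = 1.41 / 1.94
r_new = 0.7268

0.7268


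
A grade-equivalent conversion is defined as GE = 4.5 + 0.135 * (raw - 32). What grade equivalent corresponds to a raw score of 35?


raw - median = 35 - 32 = 3
slope * diff = 0.135 * 3 = 0.405
GE = 4.5 + 0.405
GE = 4.905

4.905


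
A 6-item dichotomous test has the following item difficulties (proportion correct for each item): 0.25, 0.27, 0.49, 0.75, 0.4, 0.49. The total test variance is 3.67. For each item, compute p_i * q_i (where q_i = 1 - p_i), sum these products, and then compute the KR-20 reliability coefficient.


For each item, compute p_i * q_i:
  Item 1: 0.25 * 0.75 = 0.1875
  Item 2: 0.27 * 0.73 = 0.1971
  Item 3: 0.49 * 0.51 = 0.2499
  Item 4: 0.75 * 0.25 = 0.1875
  Item 5: 0.4 * 0.6 = 0.24
  Item 6: 0.49 * 0.51 = 0.2499
Sum(p_i * q_i) = 0.1875 + 0.1971 + 0.2499 + 0.1875 + 0.24 + 0.2499 = 1.3119
KR-20 = (k/(k-1)) * (1 - Sum(p_i*q_i) / Var_total)
= (6/5) * (1 - 1.3119/3.67)
= 1.2 * 0.6425
KR-20 = 0.771

0.771


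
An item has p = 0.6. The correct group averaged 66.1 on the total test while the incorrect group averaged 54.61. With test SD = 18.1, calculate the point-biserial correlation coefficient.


q = 1 - p = 0.4
rpb = ((M1 - M0) / SD) * sqrt(p * q)
rpb = ((66.1 - 54.61) / 18.1) * sqrt(0.6 * 0.4)
rpb = 0.311

0.311


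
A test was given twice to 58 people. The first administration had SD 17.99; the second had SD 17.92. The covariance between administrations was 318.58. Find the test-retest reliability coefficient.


r = cov(X,Y) / (SD_X * SD_Y)
r = 318.58 / (17.99 * 17.92)
r = 318.58 / 322.3808
r = 0.9882

0.9882


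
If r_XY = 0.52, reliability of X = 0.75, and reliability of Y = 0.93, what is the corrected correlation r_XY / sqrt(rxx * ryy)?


r_corrected = rxy / sqrt(rxx * ryy)
= 0.52 / sqrt(0.75 * 0.93)
= 0.52 / sqrt(0.6975)
= 0.52 / 0.835165
r_corrected = 0.6226

0.6226


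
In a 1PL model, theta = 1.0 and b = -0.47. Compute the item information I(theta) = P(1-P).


P = 1/(1+exp(-(1.0--0.47))) = 0.8131
I = P*(1-P) = 0.8131 * 0.1869
I = 0.152

0.152


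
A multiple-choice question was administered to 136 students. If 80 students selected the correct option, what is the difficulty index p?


Item difficulty p = number correct / total examinees
p = 80 / 136
p = 0.5882

0.5882


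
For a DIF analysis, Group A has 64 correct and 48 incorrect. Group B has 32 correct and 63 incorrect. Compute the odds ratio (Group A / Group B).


Odds_A = 64/48 = 1.3333
Odds_B = 32/63 = 0.5079
OR = Odds_A / Odds_B = 1.3333 / 0.5079
Exactly, OR = (64 * 63) / (48 * 32) = 4032 / 1536
OR = 2.625

2.625


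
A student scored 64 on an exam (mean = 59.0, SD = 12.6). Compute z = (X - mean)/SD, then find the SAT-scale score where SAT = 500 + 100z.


z = (X - mean) / SD = (64 - 59.0) / 12.6
z = 5.0 / 12.6
z = 0.3968
SAT-scale = SAT = 500 + 100z
Carry z at full precision (z = 5.0 / 12.6) into the conversion:
SAT-scale = 500 + 100 * (5.0 / 12.6) = 500 + 500 / 12.6
SAT-scale = 500 + 39.6825
SAT-scale = 539.6825

539.6825


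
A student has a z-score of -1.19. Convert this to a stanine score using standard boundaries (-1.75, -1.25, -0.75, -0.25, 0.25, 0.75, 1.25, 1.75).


Stanine boundaries: [-1.75, -1.25, -0.75, -0.25, 0.25, 0.75, 1.25, 1.75]
z = -1.19
Check each boundary:
  z >= -1.75 -> could be stanine 2
  z >= -1.25 -> could be stanine 3
  z < -0.75
  z < -0.25
  z < 0.25
  z < 0.75
  z < 1.25
  z < 1.75
Highest qualifying boundary gives stanine = 3

3


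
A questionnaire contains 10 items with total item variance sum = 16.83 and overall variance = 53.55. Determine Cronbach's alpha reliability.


alpha = (k/(k-1)) * (1 - sum(si^2)/s_total^2)
= (10/9) * (1 - 16.83/53.55)
alpha = 0.7619

0.7619


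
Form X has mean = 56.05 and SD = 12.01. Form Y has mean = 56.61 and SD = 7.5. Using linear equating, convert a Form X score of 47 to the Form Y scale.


slope = SD_Y / SD_X = 7.5 / 12.01 ~ 0.6245
intercept = mean_Y - slope * mean_X = 56.61 - (7.5 / 12.01) * 56.05 ~ 21.6079
Y = slope * X + intercept. To avoid rounding drift from the rounded slope/intercept, evaluate the equivalent form Y = mean_Y + SD_Y * (X - mean_X) / SD_X at full precision:
Y = 56.61 + 7.5 * (47 - 56.05) / 12.01
Y = 56.61 - 7.5 * 9.05 / 12.01
Y = 56.61 - 67.875 / 12.01
Y = 56.61 - 5.6515
Y = 50.9585

50.9585


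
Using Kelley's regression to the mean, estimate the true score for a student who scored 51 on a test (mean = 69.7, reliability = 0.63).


T_est = rxx * X + (1 - rxx) * mean
T_est = 0.63 * 51 + 0.37 * 69.7
T_est = 32.13 + 25.789
T_est = 57.919

57.919


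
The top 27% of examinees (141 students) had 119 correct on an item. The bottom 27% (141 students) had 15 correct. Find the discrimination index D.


p_upper = 119/141 = 0.844
p_lower = 15/141 = 0.1064
D = 0.844 - 0.1064 = 0.7376

0.7376


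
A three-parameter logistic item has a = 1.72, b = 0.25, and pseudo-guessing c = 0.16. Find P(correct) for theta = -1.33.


logit = 1.72*(-1.33 - 0.25) = -2.7176
P* = 1/(1 + exp(--2.7176)) = 0.0619
P = 0.16 + (1 - 0.16) * 0.0619
P = 0.212

0.212


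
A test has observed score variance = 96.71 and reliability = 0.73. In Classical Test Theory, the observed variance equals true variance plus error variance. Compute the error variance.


var_true = rxx * var_obs = 0.73 * 96.71 = 70.5983
var_error = var_obs - var_true
var_error = 96.71 - 70.5983
var_error = 26.1117

26.1117


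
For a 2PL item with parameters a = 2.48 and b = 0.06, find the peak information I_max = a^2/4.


For 2PL, max info at theta = b = 0.06
I_max = a^2 / 4 = 2.48^2 / 4
= 6.1504 / 4
I_max = 1.5376

1.5376


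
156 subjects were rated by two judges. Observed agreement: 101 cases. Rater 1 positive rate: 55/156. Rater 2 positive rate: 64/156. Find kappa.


P_o = 101/156 = 0.647436
P_e = (55*64 + 101*92) / 24336 = 0.526463
kappa = (P_o - P_e) / (1 - P_e)
kappa = (0.647436 - 0.526463) / (1 - 0.526463)
kappa = 0.2555

0.2555


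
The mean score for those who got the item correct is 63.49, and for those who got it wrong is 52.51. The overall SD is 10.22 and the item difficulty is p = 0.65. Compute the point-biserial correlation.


q = 1 - p = 0.35
rpb = ((M1 - M0) / SD) * sqrt(p * q)
rpb = ((63.49 - 52.51) / 10.22) * sqrt(0.65 * 0.35)
rpb = 0.5124

0.5124


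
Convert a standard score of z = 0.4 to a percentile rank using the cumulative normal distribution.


CDF(z) = 0.5 * (1 + erf(z/sqrt(2)))
erf(0.2828) = 0.3108
CDF = 0.6554
Percentile rank = 0.6554 * 100 = 65.54

65.54


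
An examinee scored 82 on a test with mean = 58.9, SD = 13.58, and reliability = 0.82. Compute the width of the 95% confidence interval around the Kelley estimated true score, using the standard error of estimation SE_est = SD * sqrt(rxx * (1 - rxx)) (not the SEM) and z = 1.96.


True score estimate = 0.82*82 + 0.18*58.9 = 77.842
SE_est = SD * sqrt(rxx * (1 - rxx)) = 13.58 * sqrt(0.82 * 0.18) = 13.58 * sqrt(0.1476) = 5.217266
CI = T_est +/- z * SE_est, so width = 2 * z * SE_est = 2 * 1.96 * 5.217266
Width = 20.4517

20.4517


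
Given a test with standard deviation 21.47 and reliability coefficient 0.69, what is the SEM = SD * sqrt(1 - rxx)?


SEM = SD * sqrt(1 - rxx)
SEM = 21.47 * sqrt(1 - 0.69)
SEM = 21.47 * sqrt(0.31) = 21.47 * 0.556776
SEM = 11.954

11.954


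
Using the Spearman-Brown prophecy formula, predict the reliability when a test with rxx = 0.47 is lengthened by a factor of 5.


r_new = (n * rxx) / (1 + (n-1) * rxx)
r_new = (5 * 0.47) / (1 + 4 * 0.47)
r_new = 2.35 / 2.88
r_new = 0.816

0.816


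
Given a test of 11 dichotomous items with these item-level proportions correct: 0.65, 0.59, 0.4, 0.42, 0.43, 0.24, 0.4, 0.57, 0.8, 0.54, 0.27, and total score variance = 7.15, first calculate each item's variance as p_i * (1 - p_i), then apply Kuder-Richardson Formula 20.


For each item, compute p_i * q_i:
  Item 1: 0.65 * 0.35 = 0.2275
  Item 2: 0.59 * 0.41 = 0.2419
  Item 3: 0.4 * 0.6 = 0.24
  Item 4: 0.42 * 0.58 = 0.2436
  Item 5: 0.43 * 0.57 = 0.2451
  Item 6: 0.24 * 0.76 = 0.1824
  Item 7: 0.4 * 0.6 = 0.24
  Item 8: 0.57 * 0.43 = 0.2451
  Item 9: 0.8 * 0.2 = 0.16
  Item 10: 0.54 * 0.46 = 0.2484
  Item 11: 0.27 * 0.73 = 0.1971
Sum(p_i * q_i) = 0.2275 + 0.2419 + 0.24 + 0.2436 + 0.2451 + 0.1824 + 0.24 + 0.2451 + 0.16 + 0.2484 + 0.1971 = 2.4711
KR-20 = (k/(k-1)) * (1 - Sum(p_i*q_i) / Var_total)
= (11/10) * (1 - 2.4711/7.15)
= 1.1 * 0.6544
KR-20 = 0.7198

0.7198


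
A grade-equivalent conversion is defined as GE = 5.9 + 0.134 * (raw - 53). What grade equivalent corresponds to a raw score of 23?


raw - median = 23 - 53 = -30
slope * diff = 0.134 * -30 = -4.02
GE = 5.9 + -4.02
GE = 1.88

1.88


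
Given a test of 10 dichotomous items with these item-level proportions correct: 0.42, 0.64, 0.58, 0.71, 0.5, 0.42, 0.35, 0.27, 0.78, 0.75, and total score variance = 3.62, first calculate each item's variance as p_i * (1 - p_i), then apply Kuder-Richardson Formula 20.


For each item, compute p_i * q_i:
  Item 1: 0.42 * 0.58 = 0.2436
  Item 2: 0.64 * 0.36 = 0.2304
  Item 3: 0.58 * 0.42 = 0.2436
  Item 4: 0.71 * 0.29 = 0.2059
  Item 5: 0.5 * 0.5 = 0.25
  Item 6: 0.42 * 0.58 = 0.2436
  Item 7: 0.35 * 0.65 = 0.2275
  Item 8: 0.27 * 0.73 = 0.1971
  Item 9: 0.78 * 0.22 = 0.1716
  Item 10: 0.75 * 0.25 = 0.1875
Sum(p_i * q_i) = 0.2436 + 0.2304 + 0.2436 + 0.2059 + 0.25 + 0.2436 + 0.2275 + 0.1971 + 0.1716 + 0.1875 = 2.2008
KR-20 = (k/(k-1)) * (1 - Sum(p_i*q_i) / Var_total)
= (10/9) * (1 - 2.2008/3.62)
= 1.1111 * 0.392
KR-20 = 0.4356

0.4356


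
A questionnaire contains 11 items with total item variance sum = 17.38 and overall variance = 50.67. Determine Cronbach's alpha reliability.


alpha = (k/(k-1)) * (1 - sum(si^2)/s_total^2)
= (11/10) * (1 - 17.38/50.67)
alpha = 0.7227

0.7227


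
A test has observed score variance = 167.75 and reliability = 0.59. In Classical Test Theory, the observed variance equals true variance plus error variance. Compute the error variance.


var_true = rxx * var_obs = 0.59 * 167.75 = 98.9725
var_error = var_obs - var_true
var_error = 167.75 - 98.9725
var_error = 68.7775

68.7775


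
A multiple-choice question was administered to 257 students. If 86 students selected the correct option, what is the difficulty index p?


Item difficulty p = number correct / total examinees
p = 86 / 257
p = 0.3346

0.3346


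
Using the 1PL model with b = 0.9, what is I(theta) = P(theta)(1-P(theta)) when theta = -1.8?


P = 1/(1+exp(-(-1.8-0.9))) = 0.063
I = P*(1-P) = 0.063 * 0.937
I = 0.059

0.059


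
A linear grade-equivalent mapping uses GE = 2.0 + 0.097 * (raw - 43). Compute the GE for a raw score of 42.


raw - median = 42 - 43 = -1
slope * diff = 0.097 * -1 = -0.097
GE = 2.0 + -0.097
GE = 1.903

1.903


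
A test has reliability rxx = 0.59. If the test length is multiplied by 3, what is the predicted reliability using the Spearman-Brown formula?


r_new = (n * rxx) / (1 + (n-1) * rxx)
r_new = (3 * 0.59) / (1 + 2 * 0.59)
r_new = 1.77 / 2.18
r_new = 0.8119

0.8119


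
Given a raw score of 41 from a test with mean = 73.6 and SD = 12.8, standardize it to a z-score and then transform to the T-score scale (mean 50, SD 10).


z = (X - mean) / SD = (41 - 73.6) / 12.8
z = -32.6 / 12.8
z = -2.5469
T-score = T = 50 + 10z
Carry z at full precision (z = -32.6 / 12.8) into the conversion:
T-score = 50 + 10 * (-32.6 / 12.8) = 50 + -326 / 12.8
T-score = 50 + -25.4688
T-score = 24.5312

24.5312


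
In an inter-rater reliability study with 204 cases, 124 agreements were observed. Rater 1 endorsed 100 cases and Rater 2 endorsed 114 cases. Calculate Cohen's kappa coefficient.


P_o = 124/204 = 0.607843
P_e = (100*114 + 104*90) / 41616 = 0.498847
kappa = (P_o - P_e) / (1 - P_e)
kappa = (0.607843 - 0.498847) / (1 - 0.498847)
kappa = 0.2175

0.2175


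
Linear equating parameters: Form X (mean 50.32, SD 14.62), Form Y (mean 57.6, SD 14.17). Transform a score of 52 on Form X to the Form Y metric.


slope = SD_Y / SD_X = 14.17 / 14.62 ~ 0.9692
intercept = mean_Y - slope * mean_X = 57.6 - (14.17 / 14.62) * 50.32 ~ 8.8288
Y = slope * X + intercept. To avoid rounding drift from the rounded slope/intercept, evaluate the equivalent form Y = mean_Y + SD_Y * (X - mean_X) / SD_X at full precision:
Y = 57.6 + 14.17 * (52 - 50.32) / 14.62
Y = 57.6 + 14.17 * 1.68 / 14.62
Y = 57.6 + 23.8056 / 14.62
Y = 57.6 + 1.6283
Y = 59.2283

59.2283


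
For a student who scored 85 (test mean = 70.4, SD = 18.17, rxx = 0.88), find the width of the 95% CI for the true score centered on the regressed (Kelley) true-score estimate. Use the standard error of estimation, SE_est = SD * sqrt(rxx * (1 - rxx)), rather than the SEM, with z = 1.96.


True score estimate = 0.88*85 + 0.12*70.4 = 83.248
SE_est = SD * sqrt(rxx * (1 - rxx)) = 18.17 * sqrt(0.88 * 0.12) = 18.17 * sqrt(0.1056) = 5.904551
CI = T_est +/- z * SE_est, so width = 2 * z * SE_est = 2 * 1.96 * 5.904551
Width = 23.1458

23.1458


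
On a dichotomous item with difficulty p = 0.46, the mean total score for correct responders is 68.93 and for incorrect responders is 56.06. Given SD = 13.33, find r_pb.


q = 1 - p = 0.54
rpb = ((M1 - M0) / SD) * sqrt(p * q)
rpb = ((68.93 - 56.06) / 13.33) * sqrt(0.46 * 0.54)
rpb = 0.4812

0.4812


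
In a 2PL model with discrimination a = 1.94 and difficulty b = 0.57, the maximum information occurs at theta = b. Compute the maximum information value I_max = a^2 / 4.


For 2PL, max info at theta = b = 0.57
I_max = a^2 / 4 = 1.94^2 / 4
= 3.7636 / 4
I_max = 0.9409

0.9409


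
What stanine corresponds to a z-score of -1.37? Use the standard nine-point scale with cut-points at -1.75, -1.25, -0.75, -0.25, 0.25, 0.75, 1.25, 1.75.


Stanine boundaries: [-1.75, -1.25, -0.75, -0.25, 0.25, 0.75, 1.25, 1.75]
z = -1.37
Check each boundary:
  z >= -1.75 -> could be stanine 2
  z < -1.25
  z < -0.75
  z < -0.25
  z < 0.25
  z < 0.75
  z < 1.25
  z < 1.75
Highest qualifying boundary gives stanine = 2

2


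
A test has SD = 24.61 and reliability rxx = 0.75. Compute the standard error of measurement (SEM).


SEM = SD * sqrt(1 - rxx)
SEM = 24.61 * sqrt(1 - 0.75)
SEM = 24.61 * sqrt(0.25) = 24.61 * 0.5
SEM = 12.305

12.305


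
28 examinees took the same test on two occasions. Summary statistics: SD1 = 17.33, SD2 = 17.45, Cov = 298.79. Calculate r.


r = cov(X,Y) / (SD_X * SD_Y)
r = 298.79 / (17.33 * 17.45)
r = 298.79 / 302.4085
r = 0.988

0.988


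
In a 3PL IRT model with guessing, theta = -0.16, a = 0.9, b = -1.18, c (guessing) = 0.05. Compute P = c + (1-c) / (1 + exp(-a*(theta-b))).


logit = 0.9*(-0.16 - -1.18) = 0.918
P* = 1/(1 + exp(-0.918)) = 0.7146
P = 0.05 + (1 - 0.05) * 0.7146
P = 0.7289

0.7289


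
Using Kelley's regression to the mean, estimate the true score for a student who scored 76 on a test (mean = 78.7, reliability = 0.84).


T_est = rxx * X + (1 - rxx) * mean
T_est = 0.84 * 76 + 0.16 * 78.7
T_est = 63.84 + 12.592
T_est = 76.432

76.432


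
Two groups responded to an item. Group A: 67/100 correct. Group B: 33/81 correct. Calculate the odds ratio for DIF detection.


Odds_A = 67/33 = 2.0303
Odds_B = 33/48 = 0.6875
OR = Odds_A / Odds_B = 2.0303 / 0.6875
Exactly, OR = (67 * 48) / (33 * 33) = 3216 / 1089
OR = 2.9532

2.9532


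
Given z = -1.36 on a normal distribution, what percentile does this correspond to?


CDF(z) = 0.5 * (1 + erf(z/sqrt(2)))
erf(-0.9617) = -0.8262
CDF = 0.0869
Percentile rank = 0.0869 * 100 = 8.69

8.69


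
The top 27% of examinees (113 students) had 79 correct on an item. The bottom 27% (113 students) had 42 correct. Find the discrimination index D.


p_upper = 79/113 = 0.6991
p_lower = 42/113 = 0.3717
D = 0.6991 - 0.3717 = 0.3274

0.3274


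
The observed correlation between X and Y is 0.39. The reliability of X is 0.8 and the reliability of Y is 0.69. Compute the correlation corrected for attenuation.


r_corrected = rxy / sqrt(rxx * ryy)
= 0.39 / sqrt(0.8 * 0.69)
= 0.39 / sqrt(0.552)
= 0.39 / 0.742967
r_corrected = 0.5249

0.5249


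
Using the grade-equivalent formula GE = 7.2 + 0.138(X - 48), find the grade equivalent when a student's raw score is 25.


raw - median = 25 - 48 = -23
slope * diff = 0.138 * -23 = -3.174
GE = 7.2 + -3.174
GE = 4.026

4.026


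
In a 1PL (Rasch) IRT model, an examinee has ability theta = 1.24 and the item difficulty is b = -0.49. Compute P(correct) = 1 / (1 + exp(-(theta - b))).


theta - b = 1.24 - -0.49 = 1.73
exp(-(theta - b)) = exp(-1.73) = 0.1773
P = 1 / (1 + 0.1773)
P = 0.8494

0.8494


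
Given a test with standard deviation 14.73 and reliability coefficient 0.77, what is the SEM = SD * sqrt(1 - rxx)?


SEM = SD * sqrt(1 - rxx)
SEM = 14.73 * sqrt(1 - 0.77)
SEM = 14.73 * sqrt(0.23) = 14.73 * 0.479583
SEM = 7.0643

7.0643


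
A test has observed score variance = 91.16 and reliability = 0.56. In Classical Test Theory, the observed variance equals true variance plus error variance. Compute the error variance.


var_true = rxx * var_obs = 0.56 * 91.16 = 51.0496
var_error = var_obs - var_true
var_error = 91.16 - 51.0496
var_error = 40.1104

40.1104


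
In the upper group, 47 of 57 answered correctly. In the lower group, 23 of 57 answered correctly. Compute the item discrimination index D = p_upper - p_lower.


p_upper = 47/57 = 0.8246
p_lower = 23/57 = 0.4035
D = 0.8246 - 0.4035 = 0.4211

0.4211


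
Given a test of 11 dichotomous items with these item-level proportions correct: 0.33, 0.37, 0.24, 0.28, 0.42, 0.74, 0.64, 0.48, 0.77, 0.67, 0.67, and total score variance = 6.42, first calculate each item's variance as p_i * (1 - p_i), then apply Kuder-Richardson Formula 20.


For each item, compute p_i * q_i:
  Item 1: 0.33 * 0.67 = 0.2211
  Item 2: 0.37 * 0.63 = 0.2331
  Item 3: 0.24 * 0.76 = 0.1824
  Item 4: 0.28 * 0.72 = 0.2016
  Item 5: 0.42 * 0.58 = 0.2436
  Item 6: 0.74 * 0.26 = 0.1924
  Item 7: 0.64 * 0.36 = 0.2304
  Item 8: 0.48 * 0.52 = 0.2496
  Item 9: 0.77 * 0.23 = 0.1771
  Item 10: 0.67 * 0.33 = 0.2211
  Item 11: 0.67 * 0.33 = 0.2211
Sum(p_i * q_i) = 0.2211 + 0.2331 + 0.1824 + 0.2016 + 0.2436 + 0.1924 + 0.2304 + 0.2496 + 0.1771 + 0.2211 + 0.2211 = 2.3735
KR-20 = (k/(k-1)) * (1 - Sum(p_i*q_i) / Var_total)
= (11/10) * (1 - 2.3735/6.42)
= 1.1 * 0.6303
KR-20 = 0.6933

0.6933


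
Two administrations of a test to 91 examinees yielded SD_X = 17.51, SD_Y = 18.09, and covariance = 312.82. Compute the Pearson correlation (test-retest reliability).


r = cov(X,Y) / (SD_X * SD_Y)
r = 312.82 / (17.51 * 18.09)
r = 312.82 / 316.7559
r = 0.9876

0.9876
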